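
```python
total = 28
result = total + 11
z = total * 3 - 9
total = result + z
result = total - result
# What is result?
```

Answer: 75

Derivation:
Trace (tracking result):
total = 28  # -> total = 28
result = total + 11  # -> result = 39
z = total * 3 - 9  # -> z = 75
total = result + z  # -> total = 114
result = total - result  # -> result = 75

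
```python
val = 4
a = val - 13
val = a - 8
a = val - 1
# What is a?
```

Trace (tracking a):
val = 4  # -> val = 4
a = val - 13  # -> a = -9
val = a - 8  # -> val = -17
a = val - 1  # -> a = -18

Answer: -18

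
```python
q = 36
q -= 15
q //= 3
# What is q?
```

Answer: 7

Derivation:
Trace (tracking q):
q = 36  # -> q = 36
q -= 15  # -> q = 21
q //= 3  # -> q = 7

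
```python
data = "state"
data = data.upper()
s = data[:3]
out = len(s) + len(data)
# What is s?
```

Trace (tracking s):
data = 'state'  # -> data = 'state'
data = data.upper()  # -> data = 'STATE'
s = data[:3]  # -> s = 'STA'
out = len(s) + len(data)  # -> out = 8

Answer: 'STA'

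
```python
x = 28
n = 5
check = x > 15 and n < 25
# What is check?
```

Answer: True

Derivation:
Trace (tracking check):
x = 28  # -> x = 28
n = 5  # -> n = 5
check = x > 15 and n < 25  # -> check = True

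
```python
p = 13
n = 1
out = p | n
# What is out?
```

Answer: 13

Derivation:
Trace (tracking out):
p = 13  # -> p = 13
n = 1  # -> n = 1
out = p | n  # -> out = 13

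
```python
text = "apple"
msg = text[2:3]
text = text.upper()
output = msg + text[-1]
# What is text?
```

Answer: 'APPLE'

Derivation:
Trace (tracking text):
text = 'apple'  # -> text = 'apple'
msg = text[2:3]  # -> msg = 'p'
text = text.upper()  # -> text = 'APPLE'
output = msg + text[-1]  # -> output = 'pE'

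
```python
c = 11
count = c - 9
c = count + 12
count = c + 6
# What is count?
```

Trace (tracking count):
c = 11  # -> c = 11
count = c - 9  # -> count = 2
c = count + 12  # -> c = 14
count = c + 6  # -> count = 20

Answer: 20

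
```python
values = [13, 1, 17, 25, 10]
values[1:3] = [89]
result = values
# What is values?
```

Answer: [13, 89, 25, 10]

Derivation:
Trace (tracking values):
values = [13, 1, 17, 25, 10]  # -> values = [13, 1, 17, 25, 10]
values[1:3] = [89]  # -> values = [13, 89, 25, 10]
result = values  # -> result = [13, 89, 25, 10]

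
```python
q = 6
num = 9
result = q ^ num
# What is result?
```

Trace (tracking result):
q = 6  # -> q = 6
num = 9  # -> num = 9
result = q ^ num  # -> result = 15

Answer: 15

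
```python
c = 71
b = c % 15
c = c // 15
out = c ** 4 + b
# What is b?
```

Answer: 11

Derivation:
Trace (tracking b):
c = 71  # -> c = 71
b = c % 15  # -> b = 11
c = c // 15  # -> c = 4
out = c ** 4 + b  # -> out = 267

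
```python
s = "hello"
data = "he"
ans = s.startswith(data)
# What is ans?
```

Trace (tracking ans):
s = 'hello'  # -> s = 'hello'
data = 'he'  # -> data = 'he'
ans = s.startswith(data)  # -> ans = True

Answer: True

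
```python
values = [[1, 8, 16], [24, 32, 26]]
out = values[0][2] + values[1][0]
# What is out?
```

Trace (tracking out):
values = [[1, 8, 16], [24, 32, 26]]  # -> values = [[1, 8, 16], [24, 32, 26]]
out = values[0][2] + values[1][0]  # -> out = 40

Answer: 40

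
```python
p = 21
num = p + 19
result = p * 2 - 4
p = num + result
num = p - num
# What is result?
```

Answer: 38

Derivation:
Trace (tracking result):
p = 21  # -> p = 21
num = p + 19  # -> num = 40
result = p * 2 - 4  # -> result = 38
p = num + result  # -> p = 78
num = p - num  # -> num = 38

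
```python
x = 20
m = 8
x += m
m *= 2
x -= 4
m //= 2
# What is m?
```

Trace (tracking m):
x = 20  # -> x = 20
m = 8  # -> m = 8
x += m  # -> x = 28
m *= 2  # -> m = 16
x -= 4  # -> x = 24
m //= 2  # -> m = 8

Answer: 8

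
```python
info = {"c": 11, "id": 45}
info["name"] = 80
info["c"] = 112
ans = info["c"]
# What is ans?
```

Trace (tracking ans):
info = {'c': 11, 'id': 45}  # -> info = {'c': 11, 'id': 45}
info['name'] = 80  # -> info = {'c': 11, 'id': 45, 'name': 80}
info['c'] = 112  # -> info = {'c': 112, 'id': 45, 'name': 80}
ans = info['c']  # -> ans = 112

Answer: 112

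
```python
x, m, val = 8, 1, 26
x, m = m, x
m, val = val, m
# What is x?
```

Answer: 1

Derivation:
Trace (tracking x):
x, m, val = (8, 1, 26)  # -> x = 8, m = 1, val = 26
x, m = (m, x)  # -> x = 1, m = 8
m, val = (val, m)  # -> m = 26, val = 8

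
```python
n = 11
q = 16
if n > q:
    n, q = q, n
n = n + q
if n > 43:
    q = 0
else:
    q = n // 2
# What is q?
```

Trace (tracking q):
n = 11  # -> n = 11
q = 16  # -> q = 16
if n > q:  # condition is False
n = n + q  # -> n = 27
if n > 43:  # condition is False
else:
    q = n // 2  # -> q = 13

Answer: 13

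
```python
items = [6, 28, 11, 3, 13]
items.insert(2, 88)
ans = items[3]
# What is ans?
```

Trace (tracking ans):
items = [6, 28, 11, 3, 13]  # -> items = [6, 28, 11, 3, 13]
items.insert(2, 88)  # -> items = [6, 28, 88, 11, 3, 13]
ans = items[3]  # -> ans = 11

Answer: 11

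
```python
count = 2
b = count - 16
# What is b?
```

Answer: -14

Derivation:
Trace (tracking b):
count = 2  # -> count = 2
b = count - 16  # -> b = -14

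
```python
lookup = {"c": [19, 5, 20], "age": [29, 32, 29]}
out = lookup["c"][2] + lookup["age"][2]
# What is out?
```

Trace (tracking out):
lookup = {'c': [19, 5, 20], 'age': [29, 32, 29]}  # -> lookup = {'c': [19, 5, 20], 'age': [29, 32, 29]}
out = lookup['c'][2] + lookup['age'][2]  # -> out = 49

Answer: 49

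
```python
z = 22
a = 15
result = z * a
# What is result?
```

Trace (tracking result):
z = 22  # -> z = 22
a = 15  # -> a = 15
result = z * a  # -> result = 330

Answer: 330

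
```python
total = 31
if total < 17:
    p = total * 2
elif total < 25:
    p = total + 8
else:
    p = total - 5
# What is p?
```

Answer: 26

Derivation:
Trace (tracking p):
total = 31  # -> total = 31
if total < 17:  # condition is False
elif total < 25:  # condition is False
else:
    p = total - 5  # -> p = 26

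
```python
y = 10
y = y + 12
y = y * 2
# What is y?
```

Trace (tracking y):
y = 10  # -> y = 10
y = y + 12  # -> y = 22
y = y * 2  # -> y = 44

Answer: 44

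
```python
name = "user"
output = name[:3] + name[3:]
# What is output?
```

Trace (tracking output):
name = 'user'  # -> name = 'user'
output = name[:3] + name[3:]  # -> output = 'user'

Answer: 'user'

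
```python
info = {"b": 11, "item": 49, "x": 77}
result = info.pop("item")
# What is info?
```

Answer: {'b': 11, 'x': 77}

Derivation:
Trace (tracking info):
info = {'b': 11, 'item': 49, 'x': 77}  # -> info = {'b': 11, 'item': 49, 'x': 77}
result = info.pop('item')  # -> result = 49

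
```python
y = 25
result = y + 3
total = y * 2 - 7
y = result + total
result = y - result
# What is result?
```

Trace (tracking result):
y = 25  # -> y = 25
result = y + 3  # -> result = 28
total = y * 2 - 7  # -> total = 43
y = result + total  # -> y = 71
result = y - result  # -> result = 43

Answer: 43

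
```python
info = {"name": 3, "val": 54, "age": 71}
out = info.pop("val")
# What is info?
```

Answer: {'name': 3, 'age': 71}

Derivation:
Trace (tracking info):
info = {'name': 3, 'val': 54, 'age': 71}  # -> info = {'name': 3, 'val': 54, 'age': 71}
out = info.pop('val')  # -> out = 54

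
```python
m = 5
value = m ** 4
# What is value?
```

Trace (tracking value):
m = 5  # -> m = 5
value = m ** 4  # -> value = 625

Answer: 625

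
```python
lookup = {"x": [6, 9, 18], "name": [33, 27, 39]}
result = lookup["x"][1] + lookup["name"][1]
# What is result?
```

Answer: 36

Derivation:
Trace (tracking result):
lookup = {'x': [6, 9, 18], 'name': [33, 27, 39]}  # -> lookup = {'x': [6, 9, 18], 'name': [33, 27, 39]}
result = lookup['x'][1] + lookup['name'][1]  # -> result = 36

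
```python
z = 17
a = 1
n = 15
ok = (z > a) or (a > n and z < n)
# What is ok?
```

Trace (tracking ok):
z = 17  # -> z = 17
a = 1  # -> a = 1
n = 15  # -> n = 15
ok = z > a or (a > n and z < n)  # -> ok = True

Answer: True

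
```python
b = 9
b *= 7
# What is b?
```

Trace (tracking b):
b = 9  # -> b = 9
b *= 7  # -> b = 63

Answer: 63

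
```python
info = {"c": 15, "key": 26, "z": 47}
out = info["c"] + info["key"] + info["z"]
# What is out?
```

Trace (tracking out):
info = {'c': 15, 'key': 26, 'z': 47}  # -> info = {'c': 15, 'key': 26, 'z': 47}
out = info['c'] + info['key'] + info['z']  # -> out = 88

Answer: 88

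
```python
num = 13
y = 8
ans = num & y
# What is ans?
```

Answer: 8

Derivation:
Trace (tracking ans):
num = 13  # -> num = 13
y = 8  # -> y = 8
ans = num & y  # -> ans = 8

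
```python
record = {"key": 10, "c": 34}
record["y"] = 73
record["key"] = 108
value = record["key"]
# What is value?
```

Trace (tracking value):
record = {'key': 10, 'c': 34}  # -> record = {'key': 10, 'c': 34}
record['y'] = 73  # -> record = {'key': 10, 'c': 34, 'y': 73}
record['key'] = 108  # -> record = {'key': 108, 'c': 34, 'y': 73}
value = record['key']  # -> value = 108

Answer: 108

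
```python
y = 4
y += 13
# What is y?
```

Trace (tracking y):
y = 4  # -> y = 4
y += 13  # -> y = 17

Answer: 17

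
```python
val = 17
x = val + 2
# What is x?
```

Answer: 19

Derivation:
Trace (tracking x):
val = 17  # -> val = 17
x = val + 2  # -> x = 19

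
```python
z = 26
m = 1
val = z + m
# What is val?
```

Answer: 27

Derivation:
Trace (tracking val):
z = 26  # -> z = 26
m = 1  # -> m = 1
val = z + m  # -> val = 27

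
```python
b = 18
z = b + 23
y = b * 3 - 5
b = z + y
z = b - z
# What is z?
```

Trace (tracking z):
b = 18  # -> b = 18
z = b + 23  # -> z = 41
y = b * 3 - 5  # -> y = 49
b = z + y  # -> b = 90
z = b - z  # -> z = 49

Answer: 49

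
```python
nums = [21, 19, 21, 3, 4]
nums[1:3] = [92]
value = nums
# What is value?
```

Trace (tracking value):
nums = [21, 19, 21, 3, 4]  # -> nums = [21, 19, 21, 3, 4]
nums[1:3] = [92]  # -> nums = [21, 92, 3, 4]
value = nums  # -> value = [21, 92, 3, 4]

Answer: [21, 92, 3, 4]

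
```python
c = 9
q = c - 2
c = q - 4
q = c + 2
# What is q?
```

Trace (tracking q):
c = 9  # -> c = 9
q = c - 2  # -> q = 7
c = q - 4  # -> c = 3
q = c + 2  # -> q = 5

Answer: 5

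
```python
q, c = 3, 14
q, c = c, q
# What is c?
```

Trace (tracking c):
q, c = (3, 14)  # -> q = 3, c = 14
q, c = (c, q)  # -> q = 14, c = 3

Answer: 3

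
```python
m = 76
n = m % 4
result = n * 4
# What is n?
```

Trace (tracking n):
m = 76  # -> m = 76
n = m % 4  # -> n = 0
result = n * 4  # -> result = 0

Answer: 0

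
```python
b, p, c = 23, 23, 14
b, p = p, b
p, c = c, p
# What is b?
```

Answer: 23

Derivation:
Trace (tracking b):
b, p, c = (23, 23, 14)  # -> b = 23, p = 23, c = 14
b, p = (p, b)  # -> b = 23, p = 23
p, c = (c, p)  # -> p = 14, c = 23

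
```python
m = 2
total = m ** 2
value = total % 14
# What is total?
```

Trace (tracking total):
m = 2  # -> m = 2
total = m ** 2  # -> total = 4
value = total % 14  # -> value = 4

Answer: 4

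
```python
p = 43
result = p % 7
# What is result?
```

Answer: 1

Derivation:
Trace (tracking result):
p = 43  # -> p = 43
result = p % 7  # -> result = 1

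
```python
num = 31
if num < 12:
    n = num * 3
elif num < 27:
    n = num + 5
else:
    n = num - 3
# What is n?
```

Trace (tracking n):
num = 31  # -> num = 31
if num < 12:  # condition is False
elif num < 27:  # condition is False
else:
    n = num - 3  # -> n = 28

Answer: 28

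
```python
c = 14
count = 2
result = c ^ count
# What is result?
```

Answer: 12

Derivation:
Trace (tracking result):
c = 14  # -> c = 14
count = 2  # -> count = 2
result = c ^ count  # -> result = 12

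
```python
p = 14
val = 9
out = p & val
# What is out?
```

Trace (tracking out):
p = 14  # -> p = 14
val = 9  # -> val = 9
out = p & val  # -> out = 8

Answer: 8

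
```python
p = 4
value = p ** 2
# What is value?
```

Trace (tracking value):
p = 4  # -> p = 4
value = p ** 2  # -> value = 16

Answer: 16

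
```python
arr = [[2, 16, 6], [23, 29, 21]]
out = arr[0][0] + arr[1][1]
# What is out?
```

Answer: 31

Derivation:
Trace (tracking out):
arr = [[2, 16, 6], [23, 29, 21]]  # -> arr = [[2, 16, 6], [23, 29, 21]]
out = arr[0][0] + arr[1][1]  # -> out = 31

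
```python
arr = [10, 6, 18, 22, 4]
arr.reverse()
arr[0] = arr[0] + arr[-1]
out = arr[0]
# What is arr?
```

Answer: [14, 22, 18, 6, 10]

Derivation:
Trace (tracking arr):
arr = [10, 6, 18, 22, 4]  # -> arr = [10, 6, 18, 22, 4]
arr.reverse()  # -> arr = [4, 22, 18, 6, 10]
arr[0] = arr[0] + arr[-1]  # -> arr = [14, 22, 18, 6, 10]
out = arr[0]  # -> out = 14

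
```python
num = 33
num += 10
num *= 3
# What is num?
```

Trace (tracking num):
num = 33  # -> num = 33
num += 10  # -> num = 43
num *= 3  # -> num = 129

Answer: 129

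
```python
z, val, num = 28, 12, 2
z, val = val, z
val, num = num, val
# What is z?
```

Trace (tracking z):
z, val, num = (28, 12, 2)  # -> z = 28, val = 12, num = 2
z, val = (val, z)  # -> z = 12, val = 28
val, num = (num, val)  # -> val = 2, num = 28

Answer: 12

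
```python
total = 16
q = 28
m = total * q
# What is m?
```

Trace (tracking m):
total = 16  # -> total = 16
q = 28  # -> q = 28
m = total * q  # -> m = 448

Answer: 448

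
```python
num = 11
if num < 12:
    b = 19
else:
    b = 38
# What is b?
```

Answer: 19

Derivation:
Trace (tracking b):
num = 11  # -> num = 11
if num < 12:  # condition is True
    b = 19  # -> b = 19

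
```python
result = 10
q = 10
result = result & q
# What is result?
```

Trace (tracking result):
result = 10  # -> result = 10
q = 10  # -> q = 10
result = result & q  # -> result = 10

Answer: 10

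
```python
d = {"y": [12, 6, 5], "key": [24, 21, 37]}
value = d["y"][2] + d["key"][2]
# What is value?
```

Answer: 42

Derivation:
Trace (tracking value):
d = {'y': [12, 6, 5], 'key': [24, 21, 37]}  # -> d = {'y': [12, 6, 5], 'key': [24, 21, 37]}
value = d['y'][2] + d['key'][2]  # -> value = 42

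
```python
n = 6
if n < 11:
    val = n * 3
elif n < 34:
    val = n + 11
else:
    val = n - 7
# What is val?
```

Trace (tracking val):
n = 6  # -> n = 6
if n < 11:  # condition is True
    val = n * 3  # -> val = 18

Answer: 18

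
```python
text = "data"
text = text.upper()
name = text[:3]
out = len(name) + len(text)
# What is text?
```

Answer: 'DATA'

Derivation:
Trace (tracking text):
text = 'data'  # -> text = 'data'
text = text.upper()  # -> text = 'DATA'
name = text[:3]  # -> name = 'DAT'
out = len(name) + len(text)  # -> out = 7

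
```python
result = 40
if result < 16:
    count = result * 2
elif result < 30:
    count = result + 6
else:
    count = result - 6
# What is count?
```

Answer: 34

Derivation:
Trace (tracking count):
result = 40  # -> result = 40
if result < 16:  # condition is False
elif result < 30:  # condition is False
else:
    count = result - 6  # -> count = 34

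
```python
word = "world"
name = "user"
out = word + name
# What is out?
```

Trace (tracking out):
word = 'world'  # -> word = 'world'
name = 'user'  # -> name = 'user'
out = word + name  # -> out = 'worlduser'

Answer: 'worlduser'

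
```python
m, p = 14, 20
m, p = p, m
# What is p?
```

Answer: 14

Derivation:
Trace (tracking p):
m, p = (14, 20)  # -> m = 14, p = 20
m, p = (p, m)  # -> m = 20, p = 14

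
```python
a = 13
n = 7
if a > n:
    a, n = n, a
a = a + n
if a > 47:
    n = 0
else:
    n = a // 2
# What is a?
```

Trace (tracking a):
a = 13  # -> a = 13
n = 7  # -> n = 7
if a > n:  # condition is True
    a, n = (n, a)  # -> a = 7, n = 13
a = a + n  # -> a = 20
if a > 47:  # condition is False
else:
    n = a // 2  # -> n = 10

Answer: 20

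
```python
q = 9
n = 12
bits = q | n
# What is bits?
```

Trace (tracking bits):
q = 9  # -> q = 9
n = 12  # -> n = 12
bits = q | n  # -> bits = 13

Answer: 13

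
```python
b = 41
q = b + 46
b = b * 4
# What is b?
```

Answer: 164

Derivation:
Trace (tracking b):
b = 41  # -> b = 41
q = b + 46  # -> q = 87
b = b * 4  # -> b = 164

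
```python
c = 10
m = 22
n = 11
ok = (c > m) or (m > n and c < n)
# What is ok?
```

Trace (tracking ok):
c = 10  # -> c = 10
m = 22  # -> m = 22
n = 11  # -> n = 11
ok = c > m or (m > n and c < n)  # -> ok = True

Answer: True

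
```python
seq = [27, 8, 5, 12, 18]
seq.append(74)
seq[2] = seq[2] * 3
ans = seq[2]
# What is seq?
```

Trace (tracking seq):
seq = [27, 8, 5, 12, 18]  # -> seq = [27, 8, 5, 12, 18]
seq.append(74)  # -> seq = [27, 8, 5, 12, 18, 74]
seq[2] = seq[2] * 3  # -> seq = [27, 8, 15, 12, 18, 74]
ans = seq[2]  # -> ans = 15

Answer: [27, 8, 15, 12, 18, 74]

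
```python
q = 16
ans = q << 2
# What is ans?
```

Trace (tracking ans):
q = 16  # -> q = 16
ans = q << 2  # -> ans = 64

Answer: 64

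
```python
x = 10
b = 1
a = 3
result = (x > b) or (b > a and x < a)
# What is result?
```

Answer: True

Derivation:
Trace (tracking result):
x = 10  # -> x = 10
b = 1  # -> b = 1
a = 3  # -> a = 3
result = x > b or (b > a and x < a)  # -> result = True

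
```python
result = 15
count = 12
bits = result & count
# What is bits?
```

Answer: 12

Derivation:
Trace (tracking bits):
result = 15  # -> result = 15
count = 12  # -> count = 12
bits = result & count  # -> bits = 12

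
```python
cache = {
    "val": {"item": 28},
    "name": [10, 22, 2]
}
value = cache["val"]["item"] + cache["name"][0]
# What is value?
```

Trace (tracking value):
cache = {'val': {'item': 28}, 'name': [10, 22, 2]}  # -> cache = {'val': {'item': 28}, 'name': [10, 22, 2]}
value = cache['val']['item'] + cache['name'][0]  # -> value = 38

Answer: 38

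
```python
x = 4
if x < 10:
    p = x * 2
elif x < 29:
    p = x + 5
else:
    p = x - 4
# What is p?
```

Trace (tracking p):
x = 4  # -> x = 4
if x < 10:  # condition is True
    p = x * 2  # -> p = 8

Answer: 8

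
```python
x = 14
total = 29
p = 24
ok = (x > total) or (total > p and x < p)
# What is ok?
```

Answer: True

Derivation:
Trace (tracking ok):
x = 14  # -> x = 14
total = 29  # -> total = 29
p = 24  # -> p = 24
ok = x > total or (total > p and x < p)  # -> ok = True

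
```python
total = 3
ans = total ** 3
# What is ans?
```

Trace (tracking ans):
total = 3  # -> total = 3
ans = total ** 3  # -> ans = 27

Answer: 27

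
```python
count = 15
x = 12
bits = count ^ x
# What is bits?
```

Trace (tracking bits):
count = 15  # -> count = 15
x = 12  # -> x = 12
bits = count ^ x  # -> bits = 3

Answer: 3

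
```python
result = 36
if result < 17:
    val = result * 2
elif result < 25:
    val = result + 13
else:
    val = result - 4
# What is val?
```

Answer: 32

Derivation:
Trace (tracking val):
result = 36  # -> result = 36
if result < 17:  # condition is False
elif result < 25:  # condition is False
else:
    val = result - 4  # -> val = 32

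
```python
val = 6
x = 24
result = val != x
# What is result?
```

Answer: True

Derivation:
Trace (tracking result):
val = 6  # -> val = 6
x = 24  # -> x = 24
result = val != x  # -> result = True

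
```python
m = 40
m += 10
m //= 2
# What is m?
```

Answer: 25

Derivation:
Trace (tracking m):
m = 40  # -> m = 40
m += 10  # -> m = 50
m //= 2  # -> m = 25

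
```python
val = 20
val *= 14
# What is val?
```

Answer: 280

Derivation:
Trace (tracking val):
val = 20  # -> val = 20
val *= 14  # -> val = 280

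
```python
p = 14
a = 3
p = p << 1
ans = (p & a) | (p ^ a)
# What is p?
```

Trace (tracking p):
p = 14  # -> p = 14
a = 3  # -> a = 3
p = p << 1  # -> p = 28
ans = p & a | p ^ a  # -> ans = 31

Answer: 28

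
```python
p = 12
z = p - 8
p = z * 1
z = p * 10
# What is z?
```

Trace (tracking z):
p = 12  # -> p = 12
z = p - 8  # -> z = 4
p = z * 1  # -> p = 4
z = p * 10  # -> z = 40

Answer: 40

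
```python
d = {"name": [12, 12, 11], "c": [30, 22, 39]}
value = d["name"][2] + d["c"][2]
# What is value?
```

Trace (tracking value):
d = {'name': [12, 12, 11], 'c': [30, 22, 39]}  # -> d = {'name': [12, 12, 11], 'c': [30, 22, 39]}
value = d['name'][2] + d['c'][2]  # -> value = 50

Answer: 50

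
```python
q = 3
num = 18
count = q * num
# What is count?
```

Answer: 54

Derivation:
Trace (tracking count):
q = 3  # -> q = 3
num = 18  # -> num = 18
count = q * num  # -> count = 54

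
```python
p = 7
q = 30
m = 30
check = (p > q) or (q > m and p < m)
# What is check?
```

Answer: False

Derivation:
Trace (tracking check):
p = 7  # -> p = 7
q = 30  # -> q = 30
m = 30  # -> m = 30
check = p > q or (q > m and p < m)  # -> check = False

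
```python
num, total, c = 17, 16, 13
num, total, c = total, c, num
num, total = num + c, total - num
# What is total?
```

Trace (tracking total):
num, total, c = (17, 16, 13)  # -> num = 17, total = 16, c = 13
num, total, c = (total, c, num)  # -> num = 16, total = 13, c = 17
num, total = (num + c, total - num)  # -> num = 33, total = -3

Answer: -3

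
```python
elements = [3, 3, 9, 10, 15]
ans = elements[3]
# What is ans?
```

Answer: 10

Derivation:
Trace (tracking ans):
elements = [3, 3, 9, 10, 15]  # -> elements = [3, 3, 9, 10, 15]
ans = elements[3]  # -> ans = 10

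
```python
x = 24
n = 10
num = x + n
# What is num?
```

Answer: 34

Derivation:
Trace (tracking num):
x = 24  # -> x = 24
n = 10  # -> n = 10
num = x + n  # -> num = 34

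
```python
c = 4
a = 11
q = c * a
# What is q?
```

Answer: 44

Derivation:
Trace (tracking q):
c = 4  # -> c = 4
a = 11  # -> a = 11
q = c * a  # -> q = 44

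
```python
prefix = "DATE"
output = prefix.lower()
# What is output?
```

Trace (tracking output):
prefix = 'DATE'  # -> prefix = 'DATE'
output = prefix.lower()  # -> output = 'date'

Answer: 'date'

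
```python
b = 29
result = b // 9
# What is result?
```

Answer: 3

Derivation:
Trace (tracking result):
b = 29  # -> b = 29
result = b // 9  # -> result = 3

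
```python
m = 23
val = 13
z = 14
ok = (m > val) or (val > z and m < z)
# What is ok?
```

Answer: True

Derivation:
Trace (tracking ok):
m = 23  # -> m = 23
val = 13  # -> val = 13
z = 14  # -> z = 14
ok = m > val or (val > z and m < z)  # -> ok = True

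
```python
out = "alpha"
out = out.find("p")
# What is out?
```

Answer: 2

Derivation:
Trace (tracking out):
out = 'alpha'  # -> out = 'alpha'
out = out.find('p')  # -> out = 2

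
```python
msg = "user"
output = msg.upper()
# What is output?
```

Trace (tracking output):
msg = 'user'  # -> msg = 'user'
output = msg.upper()  # -> output = 'USER'

Answer: 'USER'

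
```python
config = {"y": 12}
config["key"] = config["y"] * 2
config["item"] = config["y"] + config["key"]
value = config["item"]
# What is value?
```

Answer: 36

Derivation:
Trace (tracking value):
config = {'y': 12}  # -> config = {'y': 12}
config['key'] = config['y'] * 2  # -> config = {'y': 12, 'key': 24}
config['item'] = config['y'] + config['key']  # -> config = {'y': 12, 'key': 24, 'item': 36}
value = config['item']  # -> value = 36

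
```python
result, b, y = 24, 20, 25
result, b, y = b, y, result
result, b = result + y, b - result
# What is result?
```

Trace (tracking result):
result, b, y = (24, 20, 25)  # -> result = 24, b = 20, y = 25
result, b, y = (b, y, result)  # -> result = 20, b = 25, y = 24
result, b = (result + y, b - result)  # -> result = 44, b = 5

Answer: 44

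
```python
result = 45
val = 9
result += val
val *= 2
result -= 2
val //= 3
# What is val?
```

Answer: 6

Derivation:
Trace (tracking val):
result = 45  # -> result = 45
val = 9  # -> val = 9
result += val  # -> result = 54
val *= 2  # -> val = 18
result -= 2  # -> result = 52
val //= 3  # -> val = 6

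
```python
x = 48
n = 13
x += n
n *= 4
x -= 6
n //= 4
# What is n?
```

Trace (tracking n):
x = 48  # -> x = 48
n = 13  # -> n = 13
x += n  # -> x = 61
n *= 4  # -> n = 52
x -= 6  # -> x = 55
n //= 4  # -> n = 13

Answer: 13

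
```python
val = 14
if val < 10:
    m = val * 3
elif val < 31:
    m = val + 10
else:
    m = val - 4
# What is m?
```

Answer: 24

Derivation:
Trace (tracking m):
val = 14  # -> val = 14
if val < 10:  # condition is False
elif val < 31:  # condition is True
    m = val + 10  # -> m = 24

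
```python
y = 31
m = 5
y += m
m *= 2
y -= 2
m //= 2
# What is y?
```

Trace (tracking y):
y = 31  # -> y = 31
m = 5  # -> m = 5
y += m  # -> y = 36
m *= 2  # -> m = 10
y -= 2  # -> y = 34
m //= 2  # -> m = 5

Answer: 34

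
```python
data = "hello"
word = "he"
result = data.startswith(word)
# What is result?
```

Trace (tracking result):
data = 'hello'  # -> data = 'hello'
word = 'he'  # -> word = 'he'
result = data.startswith(word)  # -> result = True

Answer: True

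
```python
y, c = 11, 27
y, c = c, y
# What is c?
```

Trace (tracking c):
y, c = (11, 27)  # -> y = 11, c = 27
y, c = (c, y)  # -> y = 27, c = 11

Answer: 11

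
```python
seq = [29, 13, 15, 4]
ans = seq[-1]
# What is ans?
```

Trace (tracking ans):
seq = [29, 13, 15, 4]  # -> seq = [29, 13, 15, 4]
ans = seq[-1]  # -> ans = 4

Answer: 4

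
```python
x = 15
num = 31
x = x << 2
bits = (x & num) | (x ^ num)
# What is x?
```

Answer: 60

Derivation:
Trace (tracking x):
x = 15  # -> x = 15
num = 31  # -> num = 31
x = x << 2  # -> x = 60
bits = x & num | x ^ num  # -> bits = 63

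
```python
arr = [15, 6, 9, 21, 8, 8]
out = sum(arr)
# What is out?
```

Trace (tracking out):
arr = [15, 6, 9, 21, 8, 8]  # -> arr = [15, 6, 9, 21, 8, 8]
out = sum(arr)  # -> out = 67

Answer: 67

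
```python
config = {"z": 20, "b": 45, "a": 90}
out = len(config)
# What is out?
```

Trace (tracking out):
config = {'z': 20, 'b': 45, 'a': 90}  # -> config = {'z': 20, 'b': 45, 'a': 90}
out = len(config)  # -> out = 3

Answer: 3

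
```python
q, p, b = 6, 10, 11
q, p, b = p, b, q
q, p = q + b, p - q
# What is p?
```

Trace (tracking p):
q, p, b = (6, 10, 11)  # -> q = 6, p = 10, b = 11
q, p, b = (p, b, q)  # -> q = 10, p = 11, b = 6
q, p = (q + b, p - q)  # -> q = 16, p = 1

Answer: 1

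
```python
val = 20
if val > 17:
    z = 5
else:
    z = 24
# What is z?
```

Answer: 5

Derivation:
Trace (tracking z):
val = 20  # -> val = 20
if val > 17:  # condition is True
    z = 5  # -> z = 5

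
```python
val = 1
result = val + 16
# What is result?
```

Answer: 17

Derivation:
Trace (tracking result):
val = 1  # -> val = 1
result = val + 16  # -> result = 17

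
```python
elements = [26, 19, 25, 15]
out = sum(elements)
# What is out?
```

Answer: 85

Derivation:
Trace (tracking out):
elements = [26, 19, 25, 15]  # -> elements = [26, 19, 25, 15]
out = sum(elements)  # -> out = 85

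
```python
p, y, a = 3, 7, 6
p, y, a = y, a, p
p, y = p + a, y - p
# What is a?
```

Trace (tracking a):
p, y, a = (3, 7, 6)  # -> p = 3, y = 7, a = 6
p, y, a = (y, a, p)  # -> p = 7, y = 6, a = 3
p, y = (p + a, y - p)  # -> p = 10, y = -1

Answer: 3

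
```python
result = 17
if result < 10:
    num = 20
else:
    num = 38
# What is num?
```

Trace (tracking num):
result = 17  # -> result = 17
if result < 10:  # condition is False
else:
    num = 38  # -> num = 38

Answer: 38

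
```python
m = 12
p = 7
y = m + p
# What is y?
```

Answer: 19

Derivation:
Trace (tracking y):
m = 12  # -> m = 12
p = 7  # -> p = 7
y = m + p  # -> y = 19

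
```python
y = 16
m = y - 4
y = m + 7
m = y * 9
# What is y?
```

Trace (tracking y):
y = 16  # -> y = 16
m = y - 4  # -> m = 12
y = m + 7  # -> y = 19
m = y * 9  # -> m = 171

Answer: 19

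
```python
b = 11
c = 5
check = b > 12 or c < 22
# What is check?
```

Trace (tracking check):
b = 11  # -> b = 11
c = 5  # -> c = 5
check = b > 12 or c < 22  # -> check = True

Answer: True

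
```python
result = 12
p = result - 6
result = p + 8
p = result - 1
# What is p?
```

Trace (tracking p):
result = 12  # -> result = 12
p = result - 6  # -> p = 6
result = p + 8  # -> result = 14
p = result - 1  # -> p = 13

Answer: 13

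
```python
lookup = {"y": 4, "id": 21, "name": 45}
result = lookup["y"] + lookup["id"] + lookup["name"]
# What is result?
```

Trace (tracking result):
lookup = {'y': 4, 'id': 21, 'name': 45}  # -> lookup = {'y': 4, 'id': 21, 'name': 45}
result = lookup['y'] + lookup['id'] + lookup['name']  # -> result = 70

Answer: 70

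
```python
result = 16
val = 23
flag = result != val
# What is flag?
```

Trace (tracking flag):
result = 16  # -> result = 16
val = 23  # -> val = 23
flag = result != val  # -> flag = True

Answer: True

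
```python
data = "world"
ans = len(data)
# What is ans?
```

Trace (tracking ans):
data = 'world'  # -> data = 'world'
ans = len(data)  # -> ans = 5

Answer: 5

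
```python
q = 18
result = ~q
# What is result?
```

Trace (tracking result):
q = 18  # -> q = 18
result = ~q  # -> result = -19

Answer: -19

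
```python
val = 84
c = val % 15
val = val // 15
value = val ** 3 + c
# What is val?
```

Answer: 5

Derivation:
Trace (tracking val):
val = 84  # -> val = 84
c = val % 15  # -> c = 9
val = val // 15  # -> val = 5
value = val ** 3 + c  # -> value = 134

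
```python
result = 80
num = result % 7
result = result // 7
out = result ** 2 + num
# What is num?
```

Trace (tracking num):
result = 80  # -> result = 80
num = result % 7  # -> num = 3
result = result // 7  # -> result = 11
out = result ** 2 + num  # -> out = 124

Answer: 3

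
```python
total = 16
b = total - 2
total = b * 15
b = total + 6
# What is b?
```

Answer: 216

Derivation:
Trace (tracking b):
total = 16  # -> total = 16
b = total - 2  # -> b = 14
total = b * 15  # -> total = 210
b = total + 6  # -> b = 216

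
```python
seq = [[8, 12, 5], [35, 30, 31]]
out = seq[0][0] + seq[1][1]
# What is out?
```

Trace (tracking out):
seq = [[8, 12, 5], [35, 30, 31]]  # -> seq = [[8, 12, 5], [35, 30, 31]]
out = seq[0][0] + seq[1][1]  # -> out = 38

Answer: 38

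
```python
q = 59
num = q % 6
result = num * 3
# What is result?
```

Answer: 15

Derivation:
Trace (tracking result):
q = 59  # -> q = 59
num = q % 6  # -> num = 5
result = num * 3  # -> result = 15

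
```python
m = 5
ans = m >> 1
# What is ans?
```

Trace (tracking ans):
m = 5  # -> m = 5
ans = m >> 1  # -> ans = 2

Answer: 2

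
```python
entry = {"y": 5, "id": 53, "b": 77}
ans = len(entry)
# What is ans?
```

Trace (tracking ans):
entry = {'y': 5, 'id': 53, 'b': 77}  # -> entry = {'y': 5, 'id': 53, 'b': 77}
ans = len(entry)  # -> ans = 3

Answer: 3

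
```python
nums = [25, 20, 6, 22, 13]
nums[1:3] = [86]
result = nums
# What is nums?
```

Answer: [25, 86, 22, 13]

Derivation:
Trace (tracking nums):
nums = [25, 20, 6, 22, 13]  # -> nums = [25, 20, 6, 22, 13]
nums[1:3] = [86]  # -> nums = [25, 86, 22, 13]
result = nums  # -> result = [25, 86, 22, 13]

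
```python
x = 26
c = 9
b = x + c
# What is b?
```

Trace (tracking b):
x = 26  # -> x = 26
c = 9  # -> c = 9
b = x + c  # -> b = 35

Answer: 35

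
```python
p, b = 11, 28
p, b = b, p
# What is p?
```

Answer: 28

Derivation:
Trace (tracking p):
p, b = (11, 28)  # -> p = 11, b = 28
p, b = (b, p)  # -> p = 28, b = 11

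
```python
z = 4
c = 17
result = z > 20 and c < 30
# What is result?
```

Answer: False

Derivation:
Trace (tracking result):
z = 4  # -> z = 4
c = 17  # -> c = 17
result = z > 20 and c < 30  # -> result = False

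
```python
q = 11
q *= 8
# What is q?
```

Answer: 88

Derivation:
Trace (tracking q):
q = 11  # -> q = 11
q *= 8  # -> q = 88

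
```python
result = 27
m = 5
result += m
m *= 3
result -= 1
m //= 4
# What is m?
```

Trace (tracking m):
result = 27  # -> result = 27
m = 5  # -> m = 5
result += m  # -> result = 32
m *= 3  # -> m = 15
result -= 1  # -> result = 31
m //= 4  # -> m = 3

Answer: 3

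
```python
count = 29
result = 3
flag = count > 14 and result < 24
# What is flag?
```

Answer: True

Derivation:
Trace (tracking flag):
count = 29  # -> count = 29
result = 3  # -> result = 3
flag = count > 14 and result < 24  # -> flag = True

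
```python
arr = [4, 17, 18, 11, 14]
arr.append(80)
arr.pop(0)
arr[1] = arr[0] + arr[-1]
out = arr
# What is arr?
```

Trace (tracking arr):
arr = [4, 17, 18, 11, 14]  # -> arr = [4, 17, 18, 11, 14]
arr.append(80)  # -> arr = [4, 17, 18, 11, 14, 80]
arr.pop(0)  # -> arr = [17, 18, 11, 14, 80]
arr[1] = arr[0] + arr[-1]  # -> arr = [17, 97, 11, 14, 80]
out = arr  # -> out = [17, 97, 11, 14, 80]

Answer: [17, 97, 11, 14, 80]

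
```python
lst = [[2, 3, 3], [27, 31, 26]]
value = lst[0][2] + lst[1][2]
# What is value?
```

Answer: 29

Derivation:
Trace (tracking value):
lst = [[2, 3, 3], [27, 31, 26]]  # -> lst = [[2, 3, 3], [27, 31, 26]]
value = lst[0][2] + lst[1][2]  # -> value = 29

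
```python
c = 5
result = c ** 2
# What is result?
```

Trace (tracking result):
c = 5  # -> c = 5
result = c ** 2  # -> result = 25

Answer: 25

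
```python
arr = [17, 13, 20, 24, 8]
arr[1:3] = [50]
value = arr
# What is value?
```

Trace (tracking value):
arr = [17, 13, 20, 24, 8]  # -> arr = [17, 13, 20, 24, 8]
arr[1:3] = [50]  # -> arr = [17, 50, 24, 8]
value = arr  # -> value = [17, 50, 24, 8]

Answer: [17, 50, 24, 8]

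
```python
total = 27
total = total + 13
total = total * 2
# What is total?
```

Answer: 80

Derivation:
Trace (tracking total):
total = 27  # -> total = 27
total = total + 13  # -> total = 40
total = total * 2  # -> total = 80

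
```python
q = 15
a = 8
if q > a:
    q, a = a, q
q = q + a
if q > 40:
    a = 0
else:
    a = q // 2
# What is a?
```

Trace (tracking a):
q = 15  # -> q = 15
a = 8  # -> a = 8
if q > a:  # condition is True
    q, a = (a, q)  # -> q = 8, a = 15
q = q + a  # -> q = 23
if q > 40:  # condition is False
else:
    a = q // 2  # -> a = 11

Answer: 11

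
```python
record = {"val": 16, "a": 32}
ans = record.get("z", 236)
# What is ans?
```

Answer: 236

Derivation:
Trace (tracking ans):
record = {'val': 16, 'a': 32}  # -> record = {'val': 16, 'a': 32}
ans = record.get('z', 236)  # -> ans = 236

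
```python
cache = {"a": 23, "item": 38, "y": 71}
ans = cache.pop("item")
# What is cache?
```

Trace (tracking cache):
cache = {'a': 23, 'item': 38, 'y': 71}  # -> cache = {'a': 23, 'item': 38, 'y': 71}
ans = cache.pop('item')  # -> ans = 38

Answer: {'a': 23, 'y': 71}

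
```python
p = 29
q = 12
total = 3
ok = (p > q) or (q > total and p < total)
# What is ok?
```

Trace (tracking ok):
p = 29  # -> p = 29
q = 12  # -> q = 12
total = 3  # -> total = 3
ok = p > q or (q > total and p < total)  # -> ok = True

Answer: True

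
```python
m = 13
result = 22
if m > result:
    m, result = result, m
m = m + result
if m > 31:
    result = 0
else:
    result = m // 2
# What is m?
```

Trace (tracking m):
m = 13  # -> m = 13
result = 22  # -> result = 22
if m > result:  # condition is False
m = m + result  # -> m = 35
if m > 31:  # condition is True
    result = 0  # -> result = 0

Answer: 35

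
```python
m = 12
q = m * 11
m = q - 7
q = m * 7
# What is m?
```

Trace (tracking m):
m = 12  # -> m = 12
q = m * 11  # -> q = 132
m = q - 7  # -> m = 125
q = m * 7  # -> q = 875

Answer: 125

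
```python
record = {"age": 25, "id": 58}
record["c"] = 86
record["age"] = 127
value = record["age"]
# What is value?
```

Trace (tracking value):
record = {'age': 25, 'id': 58}  # -> record = {'age': 25, 'id': 58}
record['c'] = 86  # -> record = {'age': 25, 'id': 58, 'c': 86}
record['age'] = 127  # -> record = {'age': 127, 'id': 58, 'c': 86}
value = record['age']  # -> value = 127

Answer: 127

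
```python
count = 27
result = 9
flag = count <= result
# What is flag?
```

Answer: False

Derivation:
Trace (tracking flag):
count = 27  # -> count = 27
result = 9  # -> result = 9
flag = count <= result  # -> flag = False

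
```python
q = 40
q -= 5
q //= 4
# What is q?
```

Trace (tracking q):
q = 40  # -> q = 40
q -= 5  # -> q = 35
q //= 4  # -> q = 8

Answer: 8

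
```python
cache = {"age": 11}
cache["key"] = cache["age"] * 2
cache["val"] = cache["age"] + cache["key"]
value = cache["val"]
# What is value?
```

Answer: 33

Derivation:
Trace (tracking value):
cache = {'age': 11}  # -> cache = {'age': 11}
cache['key'] = cache['age'] * 2  # -> cache = {'age': 11, 'key': 22}
cache['val'] = cache['age'] + cache['key']  # -> cache = {'age': 11, 'key': 22, 'val': 33}
value = cache['val']  # -> value = 33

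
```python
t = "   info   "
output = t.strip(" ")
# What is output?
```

Answer: 'info'

Derivation:
Trace (tracking output):
t = '   info   '  # -> t = '   info   '
output = t.strip(' ')  # -> output = 'info'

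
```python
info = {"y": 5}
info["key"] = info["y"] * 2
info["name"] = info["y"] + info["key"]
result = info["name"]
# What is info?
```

Answer: {'y': 5, 'key': 10, 'name': 15}

Derivation:
Trace (tracking info):
info = {'y': 5}  # -> info = {'y': 5}
info['key'] = info['y'] * 2  # -> info = {'y': 5, 'key': 10}
info['name'] = info['y'] + info['key']  # -> info = {'y': 5, 'key': 10, 'name': 15}
result = info['name']  # -> result = 15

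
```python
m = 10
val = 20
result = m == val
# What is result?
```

Answer: False

Derivation:
Trace (tracking result):
m = 10  # -> m = 10
val = 20  # -> val = 20
result = m == val  # -> result = False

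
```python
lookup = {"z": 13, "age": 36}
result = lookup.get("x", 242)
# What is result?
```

Trace (tracking result):
lookup = {'z': 13, 'age': 36}  # -> lookup = {'z': 13, 'age': 36}
result = lookup.get('x', 242)  # -> result = 242

Answer: 242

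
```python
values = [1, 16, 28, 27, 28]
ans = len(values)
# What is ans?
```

Answer: 5

Derivation:
Trace (tracking ans):
values = [1, 16, 28, 27, 28]  # -> values = [1, 16, 28, 27, 28]
ans = len(values)  # -> ans = 5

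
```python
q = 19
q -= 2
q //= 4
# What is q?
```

Trace (tracking q):
q = 19  # -> q = 19
q -= 2  # -> q = 17
q //= 4  # -> q = 4

Answer: 4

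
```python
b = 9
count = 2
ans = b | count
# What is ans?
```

Answer: 11

Derivation:
Trace (tracking ans):
b = 9  # -> b = 9
count = 2  # -> count = 2
ans = b | count  # -> ans = 11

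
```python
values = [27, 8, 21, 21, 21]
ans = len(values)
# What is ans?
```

Answer: 5

Derivation:
Trace (tracking ans):
values = [27, 8, 21, 21, 21]  # -> values = [27, 8, 21, 21, 21]
ans = len(values)  # -> ans = 5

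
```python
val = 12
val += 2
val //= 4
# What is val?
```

Answer: 3

Derivation:
Trace (tracking val):
val = 12  # -> val = 12
val += 2  # -> val = 14
val //= 4  # -> val = 3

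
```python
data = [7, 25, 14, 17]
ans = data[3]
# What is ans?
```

Trace (tracking ans):
data = [7, 25, 14, 17]  # -> data = [7, 25, 14, 17]
ans = data[3]  # -> ans = 17

Answer: 17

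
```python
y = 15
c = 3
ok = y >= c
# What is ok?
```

Trace (tracking ok):
y = 15  # -> y = 15
c = 3  # -> c = 3
ok = y >= c  # -> ok = True

Answer: True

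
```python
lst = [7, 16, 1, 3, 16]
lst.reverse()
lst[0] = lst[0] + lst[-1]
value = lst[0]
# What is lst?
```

Answer: [23, 3, 1, 16, 7]

Derivation:
Trace (tracking lst):
lst = [7, 16, 1, 3, 16]  # -> lst = [7, 16, 1, 3, 16]
lst.reverse()  # -> lst = [16, 3, 1, 16, 7]
lst[0] = lst[0] + lst[-1]  # -> lst = [23, 3, 1, 16, 7]
value = lst[0]  # -> value = 23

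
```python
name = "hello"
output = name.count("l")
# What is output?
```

Answer: 2

Derivation:
Trace (tracking output):
name = 'hello'  # -> name = 'hello'
output = name.count('l')  # -> output = 2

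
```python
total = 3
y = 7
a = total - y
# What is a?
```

Answer: -4

Derivation:
Trace (tracking a):
total = 3  # -> total = 3
y = 7  # -> y = 7
a = total - y  # -> a = -4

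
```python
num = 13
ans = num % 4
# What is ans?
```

Trace (tracking ans):
num = 13  # -> num = 13
ans = num % 4  # -> ans = 1

Answer: 1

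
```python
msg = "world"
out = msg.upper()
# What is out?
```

Trace (tracking out):
msg = 'world'  # -> msg = 'world'
out = msg.upper()  # -> out = 'WORLD'

Answer: 'WORLD'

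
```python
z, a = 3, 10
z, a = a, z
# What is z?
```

Trace (tracking z):
z, a = (3, 10)  # -> z = 3, a = 10
z, a = (a, z)  # -> z = 10, a = 3

Answer: 10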